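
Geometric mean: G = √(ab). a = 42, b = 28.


GM = √(42×28) = √1176 = 34.2929

GM = 34.2929


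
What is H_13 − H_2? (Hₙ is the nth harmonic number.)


Σₖ₌3^13 1/k = 1/3 + 1/4 + 1/5 + ... + 1/13
= 605453/360360
≈ 1.6801

Sum = 605453/360360 ≈ 1.6801


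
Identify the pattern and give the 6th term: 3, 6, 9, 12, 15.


Pattern: arithmetic (d=3)
Terms: 3, 6, 9, 12, 15
Next term = 18

Next term = 18


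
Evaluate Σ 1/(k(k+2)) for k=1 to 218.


1/(k(k+2)) = (1/2)·(1/k - 1/(k+2)) (partial fractions)
Telescoping: Σ = (1/2)·(1 + 1/2 - 1/219 - 1/220) = 71831/96360

Sum = 71831/96360


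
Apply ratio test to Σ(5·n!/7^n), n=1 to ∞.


aₙ = 5·n!/7^n
a_{n+1}/aₙ = (n+1)!/7^(n+1) × 7^n/n!  (constant 5 cancels)
= (n+1)/7
L = lim(n→∞) (n+1)/7 = ∞
L > 1 → series DIVERGES

Diverges (ratio test: L = ∞ > 1)


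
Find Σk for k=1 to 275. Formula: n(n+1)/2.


n(n+1)/2 = 275×276/2 = 75900/2 = 37950

Σk = 37950


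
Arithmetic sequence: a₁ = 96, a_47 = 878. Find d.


d = (aₙ - a₁)/(n-1)
= (878 - 96)/(47-1)
= 782/46 = 17

d = 17


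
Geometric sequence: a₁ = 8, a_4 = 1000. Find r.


r^(n-1) = aₙ/a₁
r^3 = 1000/8 = 125
r = 125^(1/3)
= 5

r = 5


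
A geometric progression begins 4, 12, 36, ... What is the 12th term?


aₙ = a₁·r^(n-1)
= 4×3^11
= 4×177147
= 708588

a_12 = 708588


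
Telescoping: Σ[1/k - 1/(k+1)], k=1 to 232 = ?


Telescoping: adjacent terms cancel.
= 1/1 - 1/233
= 1 - 1/233 = 232/233

Sum = 232/233


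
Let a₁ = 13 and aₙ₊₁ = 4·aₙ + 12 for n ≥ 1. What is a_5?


Computing step by step:
a_1 = 13
a_2 = 64
a_3 = 268
a_4 = 1084
a_5 = 4348


a_5 = 4348


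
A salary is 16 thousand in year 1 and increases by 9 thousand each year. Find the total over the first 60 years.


aₙ = 16 + (60-1)×9 = 547
Sₙ = n(a₁+aₙ)/2 = 60×(16+547)/2
= 60×563/2 = 16890

S_60 = 16890


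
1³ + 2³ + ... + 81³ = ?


n(n+1)/2 = 81×82/2 = 3321
Σk³ = 3321² = 11029041

Σk³ = 11029041


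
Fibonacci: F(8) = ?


Fibonacci sequence: 1, 1, 2, 3, 5, 8, 13, 21
F(8) = 21

F(8) = 21


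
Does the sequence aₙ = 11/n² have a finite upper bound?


a₁ = 11, a₂ = 11/4, a₃ = 11/9, ...
0 < aₙ ≤ 11 for all n ≥ 1
The sequence IS bounded

Bounded (0 < aₙ ≤ 11)


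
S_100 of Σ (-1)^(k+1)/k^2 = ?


S = 1 - 1/4 + 1/9 - 1/16 + 1/25 - 1/36 + 1/49 - 1/64 ± ...
= 0.8224
(Full series converges to +π²/12 ≈ +0.8225)

S_100 = 0.8224


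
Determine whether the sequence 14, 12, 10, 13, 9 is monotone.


Differences: -2, -2, 3, -4
Difference at position 3 is +3 (> 0) but position 1 is -2 (< 0) — sequence both rises and falls
→ NOT monotonic

Not monotonic


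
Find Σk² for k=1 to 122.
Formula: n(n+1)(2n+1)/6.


n = 122
n(n+1)(2n+1)/6 = 122×123×245/6
= 3676470/6 = 612745

Σk² = 612745


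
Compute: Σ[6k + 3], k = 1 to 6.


Σ(6k+3) = 6·Σk + 3·n
= 6·21 + 3·6
= 126 + 18 = 144

Σ = 144


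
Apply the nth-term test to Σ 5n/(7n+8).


lim(n→∞) 5n/(7n+8) = 5/7 = 5/7  (divide numerator and denominator by n)
lim aₙ = 5/7 ≠ 0 → series DIVERGES

Diverges (lim aₙ = 5/7 ≠ 0)


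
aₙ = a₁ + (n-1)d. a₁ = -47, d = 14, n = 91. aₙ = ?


aₙ = a₁ + (n-1)d
= -47 + (91-1)×14
= -47 + 1260
= 1213

a_91 = 1213


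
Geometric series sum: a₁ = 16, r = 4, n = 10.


Sₙ = 16×(4^10 - 1)/(4 - 1)
= 16×(1048576 - 1)/3
= 16×1048575/3
= 5592400

S_10 = 5592400


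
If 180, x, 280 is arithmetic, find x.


AM = (180 + 280)/2 = 460/2 = 230

AM = 230


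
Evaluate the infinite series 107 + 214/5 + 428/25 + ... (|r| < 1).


S∞ = a₁/(1-r) = 107/(1 - 2/5)
= 107/(3/5)
= 535/3

S∞ = 535/3


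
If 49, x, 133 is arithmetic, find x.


AM = (49 + 133)/2 = 182/2 = 91

AM = 91


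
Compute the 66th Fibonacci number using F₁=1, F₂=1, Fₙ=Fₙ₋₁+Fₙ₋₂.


Fibonacci sequence: 1, 1, 2, 3, 5, 8, 13, 21, 34, 55, 89, ...
F(66) = 27777890035288

F(66) = 27777890035288


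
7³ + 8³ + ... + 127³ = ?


Σₖ₌7^127 k³ = [127·128/2]² − [6·7/2]²
= 66064384 − 441 = 66063943

Σk³ = 66063943


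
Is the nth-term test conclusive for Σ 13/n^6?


lim(n→∞) 13/n^6 = 0
lim aₙ = 0 → nth-term test is INCONCLUSIVE
(Need other tests; this is actually a convergent p-series with p=6 > 1)

Inconclusive (lim aₙ = 0; need another test)


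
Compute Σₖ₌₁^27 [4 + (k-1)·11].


aₙ = 4 + (27-1)×11 = 290
Sₙ = n(a₁+aₙ)/2 = 27×(4+290)/2
= 27×294/2 = 3969

S_27 = 3969


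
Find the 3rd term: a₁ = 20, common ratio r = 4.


aₙ = a₁·r^(n-1)
= 20×4^2
= 20×16
= 320

a_3 = 320


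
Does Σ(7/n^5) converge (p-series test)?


p-series test: Σ c/n^p converges if p > 1, diverges if p ≤ 1 (constant c > 0 doesn't affect convergence).
p = 5
5 > 1 → CONVERGES

Converges (p = 5 > 1)


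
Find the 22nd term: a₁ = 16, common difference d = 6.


aₙ = a₁ + (n-1)d
= 16 + (22-1)×6
= 16 + 126
= 142

a_22 = 142


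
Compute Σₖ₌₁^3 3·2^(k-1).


Sₙ = 3×(2^3 - 1)/(2 - 1)
= 3×(8 - 1)/1
= 3×7/1
= 21

S_3 = 21


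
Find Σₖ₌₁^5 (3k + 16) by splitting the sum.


Σ(3k+16) = 3·Σk + 16·n
= 3·15 + 16·5
= 45 + 80 = 125

Σ = 125


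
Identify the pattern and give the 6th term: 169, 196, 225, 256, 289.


Pattern: perfect squares: n²
Terms: 169, 196, 225, 256, 289
Next term = 324

Next term = 324


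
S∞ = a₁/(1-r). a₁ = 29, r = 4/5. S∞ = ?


S∞ = a₁/(1-r) = 29/(1 - 4/5)
= 29/(1/5)
= 145

S∞ = 145


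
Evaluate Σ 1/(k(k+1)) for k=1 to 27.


1/(k(k+1)) = 1/k - 1/(k+1) (partial fractions)
Telescoping: Σ = 1 - 1/28 = 27/28

Sum = 27/28


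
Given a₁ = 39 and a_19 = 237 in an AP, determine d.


d = (aₙ - a₁)/(n-1)
= (237 - 39)/(19-1)
= 198/18 = 11

d = 11


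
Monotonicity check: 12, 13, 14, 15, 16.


Differences: 1, 1, 1, 1
All differences > 0 → strictly INCREASING

Monotonically increasing


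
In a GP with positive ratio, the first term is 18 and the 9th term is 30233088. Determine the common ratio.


r^(n-1) = aₙ/a₁
r^8 = 30233088/18 = 1679616
r = 1679616^(1/8)
= ±6; taking r > 0 gives r = 6

r = 6


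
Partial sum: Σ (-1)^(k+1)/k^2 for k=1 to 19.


S = 1 - 1/4 + 1/9 - 1/16 + 1/25 - 1/36 + 1/49 - 1/64 ± ...
= 0.8238
(Full series converges to +π²/12 ≈ +0.8225)

S_19 = 0.8238


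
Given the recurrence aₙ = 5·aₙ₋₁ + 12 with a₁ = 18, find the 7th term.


Computing step by step:
a_1 = 18
a_2 = 102
a_3 = 522
a_4 = 2622
a_5 = 13122
a_6 = 65622
a_7 = 328122


a_7 = 328122


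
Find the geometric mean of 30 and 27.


GM = √(30×27) = √810 = 28.4605

GM = 28.4605


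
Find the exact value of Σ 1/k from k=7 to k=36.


Σₖ₌7^36 1/k = 1/7 + 1/8 + 1/9 + ... + 1/36
= 22639315926589/13127595717600
≈ 1.7246

Sum = 22639315926589/13127595717600 ≈ 1.7246


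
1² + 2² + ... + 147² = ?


n = 147
n(n+1)(2n+1)/6 = 147×148×295/6
= 6418020/6 = 1069670

Σk² = 1069670


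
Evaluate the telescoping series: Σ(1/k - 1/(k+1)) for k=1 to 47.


Telescoping: adjacent terms cancel.
= 1/1 - 1/48
= 1 - 1/48 = 47/48

Sum = 47/48


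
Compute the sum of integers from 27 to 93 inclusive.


Σₖ₌27^93 k = Σₖ₌₁^93 k − Σₖ₌₁^26 k
= 93·94/2 − 26·27/2
= 4371 − 351 = 4020

Σk = 4020


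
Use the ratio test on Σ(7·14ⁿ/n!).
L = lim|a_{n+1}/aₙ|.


aₙ = 7·14^n/n!
a_{n+1}/aₙ = 14^(n+1)/(n+1)! × n!/14^n  (constant 7 cancels)
= 14/(n+1)
L = lim(n→∞) 14/(n+1) = 0
L < 1 → series CONVERGES

Converges (ratio test: L = 0 < 1)


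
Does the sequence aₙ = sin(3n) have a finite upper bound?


For all n, -1 ≤ sin(3n) ≤ 1, so -1 ≤ sin(3n) ≤ 1
Lower bound: -1, Upper bound: 1
The sequence IS bounded

Bounded (-1 ≤ aₙ ≤ 1)


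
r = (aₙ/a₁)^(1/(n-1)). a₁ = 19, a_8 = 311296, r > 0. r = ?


r^(n-1) = aₙ/a₁
r^7 = 311296/19 = 16384
r = 16384^(1/7)
= 4

r = 4


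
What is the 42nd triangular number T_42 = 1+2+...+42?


n(n+1)/2 = 42×43/2 = 1806/2 = 903

Σk = 903


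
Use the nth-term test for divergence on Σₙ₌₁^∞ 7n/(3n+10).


lim(n→∞) 7n/(3n+10) = 7/3 = 7/3  (divide numerator and denominator by n)
lim aₙ = 7/3 ≠ 0 → series DIVERGES

Diverges (lim aₙ = 7/3 ≠ 0)


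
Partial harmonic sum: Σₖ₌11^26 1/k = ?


Σₖ₌11^26 1/k = 1/11 + 1/12 + 1/13 + ... + 1/26
= 24775394731/26771144400
≈ 0.9255

Sum = 24775394731/26771144400 ≈ 0.9255


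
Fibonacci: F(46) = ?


Fibonacci sequence: 1, 1, 2, 3, 5, 8, 13, 21, 34, 55, 89, ...
F(46) = 1836311903

F(46) = 1836311903


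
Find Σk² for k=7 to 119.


Σₖ₌7^119 k² = Σₖ₌₁^119 k² − Σₖ₌₁^6 k²
= 119·120·239/6 − 6·7·13/6
= 568820 − 91 = 568729

Σk² = 568729


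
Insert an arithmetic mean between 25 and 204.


AM = (25 + 204)/2 = 229/2 = 114.5

AM = 114.5


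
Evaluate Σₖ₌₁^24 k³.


n(n+1)/2 = 24×25/2 = 300
Σk³ = 300² = 90000

Σk³ = 90000


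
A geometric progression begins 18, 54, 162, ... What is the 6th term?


aₙ = a₁·r^(n-1)
= 18×3^5
= 18×243
= 4374

a_6 = 4374


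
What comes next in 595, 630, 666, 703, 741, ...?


Pattern: triangular numbers: n(n+1)/2
Terms: 595, 630, 666, 703, 741
Next term = 780

Next term = 780


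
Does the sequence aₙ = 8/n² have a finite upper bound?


a₁ = 8, a₂ = 8/4, a₃ = 8/9, ...
0 < aₙ ≤ 8 for all n ≥ 1
The sequence IS bounded

Bounded (0 < aₙ ≤ 8)


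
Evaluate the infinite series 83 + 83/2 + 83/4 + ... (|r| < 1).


S∞ = a₁/(1-r) = 83/(1 - 1/2)
= 83/(1/2)
= 166

S∞ = 166


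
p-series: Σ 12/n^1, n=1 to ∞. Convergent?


p-series test: Σ c/n^p converges if p > 1, diverges if p ≤ 1 (constant c > 0 doesn't affect convergence).
p = 1
1 ≤ 1 → DIVERGES

Diverges (p = 1 ≤ 1)


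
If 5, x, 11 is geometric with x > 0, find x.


GM = √(5×11) = √55 = 7.4162

GM = 7.4162


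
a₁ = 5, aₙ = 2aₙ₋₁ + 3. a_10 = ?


Computing step by step:
a_1 = 5
a_2 = 13
a_3 = 29
a_4 = 61
a_5 = 125
a_6 = 253
a_7 = 509
a_8 = 1021
a_9 = 2045
a_10 = 4093


a_10 = 4093


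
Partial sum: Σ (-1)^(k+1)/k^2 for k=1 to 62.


S = 1 - 1/4 + 1/9 - 1/16 + 1/25 - 1/36 + 1/49 - 1/64 ± ...
= 0.8223
(Full series converges to +π²/12 ≈ +0.8225)

S_62 = 0.8223


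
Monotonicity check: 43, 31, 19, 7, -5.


Differences: -12, -12, -12, -12
All differences < 0 → strictly DECREASING

Monotonically decreasing


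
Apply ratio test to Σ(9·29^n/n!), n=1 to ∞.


aₙ = 9·29^n/n!
a_{n+1}/aₙ = 29^(n+1)/(n+1)! × n!/29^n  (constant 9 cancels)
= 29/(n+1)
L = lim(n→∞) 29/(n+1) = 0
L < 1 → series CONVERGES

Converges (ratio test: L = 0 < 1)


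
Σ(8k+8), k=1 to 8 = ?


Σ(8k+8) = 8·Σk + 8·n
= 8·36 + 8·8
= 288 + 64 = 352

Σ = 352


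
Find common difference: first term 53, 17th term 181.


d = (aₙ - a₁)/(n-1)
= (181 - 53)/(17-1)
= 128/16 = 8

d = 8


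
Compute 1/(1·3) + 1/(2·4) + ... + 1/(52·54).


1/(k(k+2)) = (1/2)·(1/k - 1/(k+2)) (partial fractions)
Telescoping: Σ = (1/2)·(1 + 1/2 - 1/53 - 1/54) = 2093/2862

Sum = 2093/2862


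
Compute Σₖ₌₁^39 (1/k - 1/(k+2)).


Telescoping with gap 2: two head and two tail terms survive.
= (1 + 1/2) - (1/40 + 1/41)
= 3/2 - 1/40 - 1/41 = 2379/1640

Sum = 2379/1640


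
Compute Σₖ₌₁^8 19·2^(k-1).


Sₙ = 19×(2^8 - 1)/(2 - 1)
= 19×(256 - 1)/1
= 19×255/1
= 4845

S_8 = 4845


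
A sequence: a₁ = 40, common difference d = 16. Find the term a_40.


aₙ = a₁ + (n-1)d
= 40 + (40-1)×16
= 40 + 624
= 664

a_40 = 664


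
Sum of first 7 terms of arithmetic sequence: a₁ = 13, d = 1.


aₙ = 13 + (7-1)×1 = 19
Sₙ = n(a₁+aₙ)/2 = 7×(13+19)/2
= 7×32/2 = 112

S_7 = 112


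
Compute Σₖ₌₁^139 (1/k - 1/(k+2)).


Telescoping with gap 2: two head and two tail terms survive.
= (1 + 1/2) - (1/140 + 1/141)
= 3/2 - 1/140 - 1/141 = 29329/19740

Sum = 29329/19740


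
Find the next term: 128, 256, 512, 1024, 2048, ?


Pattern: powers of 2: 2ⁿ
Terms: 128, 256, 512, 1024, 2048
Next term = 4096

Next term = 4096


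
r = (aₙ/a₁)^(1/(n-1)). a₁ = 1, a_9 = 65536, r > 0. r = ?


r^(n-1) = aₙ/a₁
r^8 = 65536/1 = 65536
r = 65536^(1/8)
= ±4; taking r > 0 gives r = 4

r = 4


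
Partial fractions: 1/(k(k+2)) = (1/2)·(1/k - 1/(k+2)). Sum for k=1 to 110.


1/(k(k+2)) = (1/2)·(1/k - 1/(k+2)) (partial fractions)
Telescoping: Σ = (1/2)·(1 + 1/2 - 1/111 - 1/112) = 18425/24864

Sum = 18425/24864


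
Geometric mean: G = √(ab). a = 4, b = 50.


GM = √(4×50) = √200 = 14.1421

GM = 14.1421


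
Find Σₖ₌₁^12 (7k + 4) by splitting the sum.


Σ(7k+4) = 7·Σk + 4·n
= 7·78 + 4·12
= 546 + 48 = 594

Σ = 594


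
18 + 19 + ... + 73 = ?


Σₖ₌18^73 k = Σₖ₌₁^73 k − Σₖ₌₁^17 k
= 73·74/2 − 17·18/2
= 2701 − 153 = 2548

Σk = 2548


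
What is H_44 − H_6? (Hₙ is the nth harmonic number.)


Σₖ₌7^44 1/k = 1/7 + 1/8 + 1/9 + ... + 1/44
= 2587326579632228227/1345655451257488800
≈ 1.9227

Sum = 2587326579632228227/1345655451257488800 ≈ 1.9227


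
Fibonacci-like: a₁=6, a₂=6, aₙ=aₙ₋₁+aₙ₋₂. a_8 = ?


Computing iteratively: 6, 6, 12, 18, 30, 48, 78, 126
a_8 = 126

a_8 = 126


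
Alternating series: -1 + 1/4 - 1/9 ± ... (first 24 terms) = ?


S = -1 + 1/4 - 1/9 + 1/16 - 1/25 + 1/36 - 1/49 + 1/64 ± ...
= -0.8216
(Full series converges to -π²/12 ≈ -0.8225)

S_24 = -0.8216


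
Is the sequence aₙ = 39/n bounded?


a₁ = 39, a₂ = 39/2, a₃ = 39/3, ...
0 < aₙ ≤ 39 for all n ≥ 1
Lower bound: 0, Upper bound: 39
The sequence IS bounded

Bounded (0 < aₙ ≤ 39)


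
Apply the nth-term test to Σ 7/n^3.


lim(n→∞) 7/n^3 = 0
lim aₙ = 0 → nth-term test is INCONCLUSIVE
(Need other tests; this is actually a convergent p-series with p=3 > 1)

Inconclusive (lim aₙ = 0; need another test)


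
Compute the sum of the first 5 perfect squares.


n = 5
n(n+1)(2n+1)/6 = 5×6×11/6
= 330/6 = 55

Σk² = 55


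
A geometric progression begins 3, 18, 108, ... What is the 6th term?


aₙ = a₁·r^(n-1)
= 3×6^5
= 3×7776
= 23328

a_6 = 23328


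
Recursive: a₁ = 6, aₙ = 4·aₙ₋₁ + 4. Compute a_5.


Computing step by step:
a_1 = 6
a_2 = 28
a_3 = 116
a_4 = 468
a_5 = 1876


a_5 = 1876


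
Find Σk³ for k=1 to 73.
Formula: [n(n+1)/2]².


n(n+1)/2 = 73×74/2 = 2701
Σk³ = 2701² = 7295401

Σk³ = 7295401


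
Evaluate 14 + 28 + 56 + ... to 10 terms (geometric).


Sₙ = 14×(2^10 - 1)/(2 - 1)
= 14×(1024 - 1)/1
= 14×1023/1
= 14322

S_10 = 14322


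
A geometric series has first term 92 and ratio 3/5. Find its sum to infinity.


S∞ = a₁/(1-r) = 92/(1 - 3/5)
= 92/(2/5)
= 230

S∞ = 230


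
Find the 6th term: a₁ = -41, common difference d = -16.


aₙ = a₁ + (n-1)d
= -41 + (6-1)×-16
= -41 - 80
= -121

a_6 = -121


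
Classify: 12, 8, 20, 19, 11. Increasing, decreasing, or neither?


Differences: -4, 12, -1, -8
Difference at position 2 is +12 (> 0) but position 1 is -4 (< 0) — sequence both rises and falls
→ NOT monotonic

Not monotonic


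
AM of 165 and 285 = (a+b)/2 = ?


AM = (165 + 285)/2 = 450/2 = 225

AM = 225


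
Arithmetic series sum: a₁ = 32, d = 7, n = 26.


aₙ = 32 + (26-1)×7 = 207
Sₙ = n(a₁+aₙ)/2 = 26×(32+207)/2
= 26×239/2 = 3107

S_26 = 3107


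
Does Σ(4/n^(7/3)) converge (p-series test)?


p-series test: Σ c/n^p converges if p > 1, diverges if p ≤ 1 (constant c > 0 doesn't affect convergence).
p = 7/3
7/3 > 1 → CONVERGES

Converges (p = 7/3 > 1)


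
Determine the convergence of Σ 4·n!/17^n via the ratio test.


aₙ = 4·n!/17^n
a_{n+1}/aₙ = (n+1)!/17^(n+1) × 17^n/n!  (constant 4 cancels)
= (n+1)/17
L = lim(n→∞) (n+1)/17 = ∞
L > 1 → series DIVERGES

Diverges (ratio test: L = ∞ > 1)


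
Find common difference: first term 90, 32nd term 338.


d = (aₙ - a₁)/(n-1)
= (338 - 90)/(32-1)
= 248/31 = 8

d = 8


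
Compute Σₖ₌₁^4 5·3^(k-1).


Sₙ = 5×(3^4 - 1)/(3 - 1)
= 5×(81 - 1)/2
= 5×80/2
= 200

S_4 = 200


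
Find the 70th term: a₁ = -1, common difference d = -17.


aₙ = a₁ + (n-1)d
= -1 + (70-1)×-17
= -1 - 1173
= -1174

a_70 = -1174


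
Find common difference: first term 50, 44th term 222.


d = (aₙ - a₁)/(n-1)
= (222 - 50)/(44-1)
= 172/43 = 4

d = 4


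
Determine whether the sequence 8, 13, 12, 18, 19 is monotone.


Differences: 5, -1, 6, 1
Difference at position 1 is +5 (> 0) but position 2 is -1 (< 0) — sequence both rises and falls
→ NOT monotonic

Not monotonic


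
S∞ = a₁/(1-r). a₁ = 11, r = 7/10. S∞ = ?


S∞ = a₁/(1-r) = 11/(1 - 7/10)
= 11/(3/10)
= 110/3

S∞ = 110/3


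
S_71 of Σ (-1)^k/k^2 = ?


S = -1 + 1/4 - 1/9 + 1/16 - 1/25 + 1/36 - 1/49 + 1/64 ± ...
= -0.8226
(Full series converges to -π²/12 ≈ -0.8225)

S_71 = -0.8226


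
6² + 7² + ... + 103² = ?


Σₖ₌6^103 k² = Σₖ₌₁^103 k² − Σₖ₌₁^5 k²
= 103·104·207/6 − 5·6·11/6
= 369564 − 55 = 369509

Σk² = 369509


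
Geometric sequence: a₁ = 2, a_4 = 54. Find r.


r^(n-1) = aₙ/a₁
r^3 = 54/2 = 27
r = 27^(1/3)
= 3

r = 3


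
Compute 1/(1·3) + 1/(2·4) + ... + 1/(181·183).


1/(k(k+2)) = (1/2)·(1/k - 1/(k+2)) (partial fractions)
Telescoping: Σ = (1/2)·(1 + 1/2 - 1/182 - 1/183) = 24797/33306

Sum = 24797/33306


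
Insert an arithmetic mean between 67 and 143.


AM = (67 + 143)/2 = 210/2 = 105

AM = 105


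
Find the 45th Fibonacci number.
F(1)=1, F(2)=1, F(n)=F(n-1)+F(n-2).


Fibonacci sequence: 1, 1, 2, 3, 5, 8, 13, 21, 34, 55, 89, ...
F(45) = 1134903170

F(45) = 1134903170


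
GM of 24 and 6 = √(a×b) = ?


GM = √(24×6) = √144 = 12

GM = 12


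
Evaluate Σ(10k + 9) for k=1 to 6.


Σ(10k+9) = 10·Σk + 9·n
= 10·21 + 9·6
= 210 + 54 = 264

Σ = 264


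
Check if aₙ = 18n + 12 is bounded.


aₙ = 18n + 12 → as n→∞, aₙ→∞
No finite upper bound exists
The sequence is UNBOUNDED

Unbounded (aₙ → ∞ as n → ∞)


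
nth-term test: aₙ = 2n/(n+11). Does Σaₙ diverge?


lim(n→∞) 2n/(n+11) = 2/1 = 2  (divide numerator and denominator by n)
lim aₙ = 2 ≠ 0 → series DIVERGES

Diverges (lim aₙ = 2 ≠ 0)


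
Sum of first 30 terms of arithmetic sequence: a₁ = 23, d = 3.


aₙ = 23 + (30-1)×3 = 110
Sₙ = n(a₁+aₙ)/2 = 30×(23+110)/2
= 30×133/2 = 1995

S_30 = 1995


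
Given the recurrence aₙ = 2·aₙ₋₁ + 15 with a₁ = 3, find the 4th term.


Computing step by step:
a_1 = 3
a_2 = 21
a_3 = 57
a_4 = 129


a_4 = 129


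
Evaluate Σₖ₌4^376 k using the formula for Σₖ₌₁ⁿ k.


Σₖ₌4^376 k = Σₖ₌₁^376 k − Σₖ₌₁^3 k
= 376·377/2 − 3·4/2
= 70876 − 6 = 70870

Σk = 70870


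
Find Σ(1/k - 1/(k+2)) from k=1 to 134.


Telescoping with gap 2: two head and two tail terms survive.
= (1 + 1/2) - (1/135 + 1/136)
= 3/2 - 1/135 - 1/136 = 27269/18360

Sum = 27269/18360


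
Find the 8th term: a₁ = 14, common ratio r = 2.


aₙ = a₁·r^(n-1)
= 14×2^7
= 14×128
= 1792

a_8 = 1792


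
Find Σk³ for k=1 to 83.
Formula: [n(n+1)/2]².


n(n+1)/2 = 83×84/2 = 3486
Σk³ = 3486² = 12152196

Σk³ = 12152196


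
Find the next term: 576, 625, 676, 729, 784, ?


Pattern: perfect squares: n²
Terms: 576, 625, 676, 729, 784
Next term = 841

Next term = 841


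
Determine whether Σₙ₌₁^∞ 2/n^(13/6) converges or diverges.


p-series test: Σ c/n^p converges if p > 1, diverges if p ≤ 1 (constant c > 0 doesn't affect convergence).
p = 13/6
13/6 > 1 → CONVERGES

Converges (p = 13/6 > 1)


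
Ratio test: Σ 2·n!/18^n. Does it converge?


aₙ = 2·n!/18^n
a_{n+1}/aₙ = (n+1)!/18^(n+1) × 18^n/n!  (constant 2 cancels)
= (n+1)/18
L = lim(n→∞) (n+1)/18 = ∞
L > 1 → series DIVERGES

Diverges (ratio test: L = ∞ > 1)


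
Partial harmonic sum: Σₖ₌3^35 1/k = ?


Σₖ₌3^35 1/k = 1/3 + 1/4 + 1/5 + ... + 1/35
= 34745876421709/13127595717600
≈ 2.6468

Sum = 34745876421709/13127595717600 ≈ 2.6468


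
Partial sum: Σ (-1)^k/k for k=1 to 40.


S = -1 + 1/2 - 1/3 + 1/4 - 1/5 + 1/6 - 1/7 + 1/8 ± ...
= -0.6808
(Full series converges to -ln(2) ≈ -0.6931)

S_40 = -0.6808


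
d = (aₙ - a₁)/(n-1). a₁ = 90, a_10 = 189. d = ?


d = (aₙ - a₁)/(n-1)
= (189 - 90)/(10-1)
= 99/9 = 11

d = 11


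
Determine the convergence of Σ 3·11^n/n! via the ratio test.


aₙ = 3·11^n/n!
a_{n+1}/aₙ = 11^(n+1)/(n+1)! × n!/11^n  (constant 3 cancels)
= 11/(n+1)
L = lim(n→∞) 11/(n+1) = 0
L < 1 → series CONVERGES

Converges (ratio test: L = 0 < 1)


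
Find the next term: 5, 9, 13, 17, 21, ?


Pattern: arithmetic (d=4)
Terms: 5, 9, 13, 17, 21
Next term = 25

Next term = 25


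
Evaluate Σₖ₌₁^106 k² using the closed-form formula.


n = 106
n(n+1)(2n+1)/6 = 106×107×213/6
= 2415846/6 = 402641

Σk² = 402641


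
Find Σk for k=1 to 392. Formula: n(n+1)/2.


n(n+1)/2 = 392×393/2 = 154056/2 = 77028

Σk = 77028


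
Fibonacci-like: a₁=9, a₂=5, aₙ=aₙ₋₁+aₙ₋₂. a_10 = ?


Computing iteratively: 9, 5, 14, 19, 33, 52, 85, 137, 222, 359
a_10 = 359

a_10 = 359


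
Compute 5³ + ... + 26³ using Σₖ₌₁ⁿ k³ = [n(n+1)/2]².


Σₖ₌5^26 k³ = [26·27/2]² − [4·5/2]²
= 123201 − 100 = 123101

Σk³ = 123101


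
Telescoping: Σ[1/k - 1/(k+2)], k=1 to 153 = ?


Telescoping with gap 2: two head and two tail terms survive.
= (1 + 1/2) - (1/154 + 1/155)
= 3/2 - 1/154 - 1/155 = 17748/11935

Sum = 17748/11935


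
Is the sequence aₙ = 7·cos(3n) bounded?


For all n, -1 ≤ cos(3n) ≤ 1, so -7 ≤ 7·cos(3n) ≤ 7
Lower bound: -7, Upper bound: 7
The sequence IS bounded

Bounded (-7 ≤ aₙ ≤ 7)


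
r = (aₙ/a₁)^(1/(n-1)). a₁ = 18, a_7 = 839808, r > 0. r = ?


r^(n-1) = aₙ/a₁
r^6 = 839808/18 = 46656
r = 46656^(1/6)
= ±6; taking r > 0 gives r = 6

r = 6


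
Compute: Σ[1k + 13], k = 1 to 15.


Σ(1k+13) = 1·Σk + 13·n
= 1·120 + 13·15
= 120 + 195 = 315

Σ = 315


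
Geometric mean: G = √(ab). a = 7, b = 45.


GM = √(7×45) = √315 = 17.7482

GM = 17.7482


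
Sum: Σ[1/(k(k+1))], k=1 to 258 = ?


1/(k(k+1)) = 1/k - 1/(k+1) (partial fractions)
Telescoping: Σ = 1 - 1/259 = 258/259

Sum = 258/259


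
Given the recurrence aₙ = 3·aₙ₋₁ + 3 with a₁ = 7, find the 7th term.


Computing step by step:
a_1 = 7
a_2 = 24
a_3 = 75
a_4 = 228
a_5 = 687
a_6 = 2064
a_7 = 6195


a_7 = 6195


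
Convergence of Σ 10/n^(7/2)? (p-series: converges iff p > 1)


p-series test: Σ c/n^p converges if p > 1, diverges if p ≤ 1 (constant c > 0 doesn't affect convergence).
p = 7/2
7/2 > 1 → CONVERGES

Converges (p = 7/2 > 1)


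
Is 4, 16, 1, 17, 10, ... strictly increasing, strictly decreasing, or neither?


Differences: 12, -15, 16, -7
Difference at position 1 is +12 (> 0) but position 2 is -15 (< 0) — sequence both rises and falls
→ NOT monotonic

Not monotonic


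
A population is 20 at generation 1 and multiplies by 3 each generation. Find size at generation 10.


aₙ = a₁·r^(n-1)
= 20×3^9
= 20×19683
= 393660

a_10 = 393660


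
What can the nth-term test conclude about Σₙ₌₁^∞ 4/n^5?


lim(n→∞) 4/n^5 = 0
lim aₙ = 0 → nth-term test is INCONCLUSIVE
(Need other tests; this is actually a convergent p-series with p=5 > 1)

Inconclusive (lim aₙ = 0; need another test)


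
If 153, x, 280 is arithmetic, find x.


AM = (153 + 280)/2 = 433/2 = 216.5

AM = 216.5


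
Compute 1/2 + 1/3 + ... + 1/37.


Σₖ₌2^37 1/k = 1/2 + 1/3 + 1/4 + ... + 1/37
= 1555077795250633/485721041551200
≈ 3.2016

Sum = 1555077795250633/485721041551200 ≈ 3.2016


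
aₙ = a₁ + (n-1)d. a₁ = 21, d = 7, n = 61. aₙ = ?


aₙ = a₁ + (n-1)d
= 21 + (61-1)×7
= 21 + 420
= 441

a_61 = 441


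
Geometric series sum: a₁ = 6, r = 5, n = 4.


Sₙ = 6×(5^4 - 1)/(5 - 1)
= 6×(625 - 1)/4
= 6×624/4
= 936

S_4 = 936


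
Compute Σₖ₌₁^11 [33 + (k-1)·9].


aₙ = 33 + (11-1)×9 = 123
Sₙ = n(a₁+aₙ)/2 = 11×(33+123)/2
= 11×156/2 = 858

S_11 = 858


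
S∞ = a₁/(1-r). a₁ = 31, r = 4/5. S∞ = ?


S∞ = a₁/(1-r) = 31/(1 - 4/5)
= 31/(1/5)
= 155

S∞ = 155


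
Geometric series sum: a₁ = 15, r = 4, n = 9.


Sₙ = 15×(4^9 - 1)/(4 - 1)
= 15×(262144 - 1)/3
= 15×262143/3
= 1310715

S_9 = 1310715


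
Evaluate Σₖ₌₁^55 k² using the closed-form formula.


n = 55
n(n+1)(2n+1)/6 = 55×56×111/6
= 341880/6 = 56980

Σk² = 56980


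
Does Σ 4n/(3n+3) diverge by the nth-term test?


lim(n→∞) 4n/(3n+3) = 4/3 = 4/3  (divide numerator and denominator by n)
lim aₙ = 4/3 ≠ 0 → series DIVERGES

Diverges (lim aₙ = 4/3 ≠ 0)


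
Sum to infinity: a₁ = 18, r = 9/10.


S∞ = a₁/(1-r) = 18/(1 - 9/10)
= 18/(1/10)
= 180

S∞ = 180


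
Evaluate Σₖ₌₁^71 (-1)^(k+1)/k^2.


S = 1 - 1/4 + 1/9 - 1/16 + 1/25 - 1/36 + 1/49 - 1/64 ± ...
= 0.8226
(Full series converges to +π²/12 ≈ +0.8225)

S_71 = 0.8226


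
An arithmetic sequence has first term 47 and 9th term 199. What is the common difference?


d = (aₙ - a₁)/(n-1)
= (199 - 47)/(9-1)
= 152/8 = 19

d = 19


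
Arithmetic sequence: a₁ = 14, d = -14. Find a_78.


aₙ = a₁ + (n-1)d
= 14 + (78-1)×-14
= 14 - 1078
= -1064

a_78 = -1064


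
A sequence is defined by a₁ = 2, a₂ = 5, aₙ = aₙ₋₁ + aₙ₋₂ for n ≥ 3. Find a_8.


Computing iteratively: 2, 5, 7, 12, 19, 31, 50, 81
a_8 = 81

a_8 = 81


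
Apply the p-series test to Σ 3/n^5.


p-series test: Σ c/n^p converges if p > 1, diverges if p ≤ 1 (constant c > 0 doesn't affect convergence).
p = 5
5 > 1 → CONVERGES

Converges (p = 5 > 1)


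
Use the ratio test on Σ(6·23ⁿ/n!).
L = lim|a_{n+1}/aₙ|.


aₙ = 6·23^n/n!
a_{n+1}/aₙ = 23^(n+1)/(n+1)! × n!/23^n  (constant 6 cancels)
= 23/(n+1)
L = lim(n→∞) 23/(n+1) = 0
L < 1 → series CONVERGES

Converges (ratio test: L = 0 < 1)


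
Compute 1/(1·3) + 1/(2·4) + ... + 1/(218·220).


1/(k(k+2)) = (1/2)·(1/k - 1/(k+2)) (partial fractions)
Telescoping: Σ = (1/2)·(1 + 1/2 - 1/219 - 1/220) = 71831/96360

Sum = 71831/96360


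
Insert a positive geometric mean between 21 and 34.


GM = √(21×34) = √714 = 26.7208

GM = 26.7208


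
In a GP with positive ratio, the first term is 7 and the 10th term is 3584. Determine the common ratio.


r^(n-1) = aₙ/a₁
r^9 = 3584/7 = 512
r = 512^(1/9)
= 2

r = 2


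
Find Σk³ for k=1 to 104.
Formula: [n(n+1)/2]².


n(n+1)/2 = 104×105/2 = 5460
Σk³ = 5460² = 29811600

Σk³ = 29811600


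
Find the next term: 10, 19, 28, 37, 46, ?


Pattern: arithmetic (d=9)
Terms: 10, 19, 28, 37, 46
Next term = 55

Next term = 55


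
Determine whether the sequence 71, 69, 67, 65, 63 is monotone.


Differences: -2, -2, -2, -2
All differences < 0 → strictly DECREASING

Monotonically decreasing


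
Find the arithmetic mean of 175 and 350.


AM = (175 + 350)/2 = 525/2 = 262.5

AM = 262.5


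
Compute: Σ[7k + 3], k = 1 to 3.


Σ(7k+3) = 7·Σk + 3·n
= 7·6 + 3·3
= 42 + 9 = 51

Σ = 51


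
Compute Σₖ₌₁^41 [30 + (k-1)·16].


aₙ = 30 + (41-1)×16 = 670
Sₙ = n(a₁+aₙ)/2 = 41×(30+670)/2
= 41×700/2 = 14350

S_41 = 14350


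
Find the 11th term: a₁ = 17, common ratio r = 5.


aₙ = a₁·r^(n-1)
= 17×5^10
= 17×9765625
= 166015625

a_11 = 166015625


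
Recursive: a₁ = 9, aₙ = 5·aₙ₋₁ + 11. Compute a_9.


Computing step by step:
a_1 = 9
a_2 = 56
a_3 = 291
a_4 = 1466
a_5 = 7341
a_6 = 36716
a_7 = 183591
a_8 = 917966
a_9 = 4589841


a_9 = 4589841


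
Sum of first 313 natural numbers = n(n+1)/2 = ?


n(n+1)/2 = 313×314/2 = 98282/2 = 49141

Σk = 49141


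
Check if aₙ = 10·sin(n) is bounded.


For all n, -1 ≤ sin(n) ≤ 1, so -10 ≤ 10·sin(n) ≤ 10
Lower bound: -10, Upper bound: 10
The sequence IS bounded

Bounded (-10 ≤ aₙ ≤ 10)


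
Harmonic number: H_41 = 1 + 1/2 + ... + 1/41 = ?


H_41 = 1/1 + 1/2 + 1/3 + ... + 1/41
= 85691034670497533/19914562703599200
≈ 4.3029

H_41 = 85691034670497533/19914562703599200 ≈ 4.3029


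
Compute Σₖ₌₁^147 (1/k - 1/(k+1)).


Telescoping: adjacent terms cancel.
= 1/1 - 1/148
= 1 - 1/148 = 147/148

Sum = 147/148


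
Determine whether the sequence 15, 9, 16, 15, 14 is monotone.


Differences: -6, 7, -1, -1
Difference at position 2 is +7 (> 0) but position 1 is -6 (< 0) — sequence both rises and falls
→ NOT monotonic

Not monotonic


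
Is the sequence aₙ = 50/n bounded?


a₁ = 50, a₂ = 50/2, a₃ = 50/3, ...
0 < aₙ ≤ 50 for all n ≥ 1
Lower bound: 0, Upper bound: 50
The sequence IS bounded

Bounded (0 < aₙ ≤ 50)


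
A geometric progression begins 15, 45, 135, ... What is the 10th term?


aₙ = a₁·r^(n-1)
= 15×3^9
= 15×19683
= 295245

a_10 = 295245


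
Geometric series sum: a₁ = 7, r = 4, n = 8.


Sₙ = 7×(4^8 - 1)/(4 - 1)
= 7×(65536 - 1)/3
= 7×65535/3
= 152915

S_8 = 152915


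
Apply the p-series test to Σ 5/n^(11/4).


p-series test: Σ c/n^p converges if p > 1, diverges if p ≤ 1 (constant c > 0 doesn't affect convergence).
p = 11/4
11/4 > 1 → CONVERGES

Converges (p = 11/4 > 1)


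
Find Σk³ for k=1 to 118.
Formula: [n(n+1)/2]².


n(n+1)/2 = 118×119/2 = 7021
Σk³ = 7021² = 49294441

Σk³ = 49294441


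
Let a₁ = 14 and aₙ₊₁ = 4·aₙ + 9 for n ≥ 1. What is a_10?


Computing step by step:
a_1 = 14
a_2 = 65
a_3 = 269
a_4 = 1085
a_5 = 4349
a_6 = 17405
a_7 = 69629
a_8 = 278525
a_9 = 1114109
a_10 = 4456445


a_10 = 4456445


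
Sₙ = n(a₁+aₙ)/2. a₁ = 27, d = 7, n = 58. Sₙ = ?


aₙ = 27 + (58-1)×7 = 426
Sₙ = n(a₁+aₙ)/2 = 58×(27+426)/2
= 58×453/2 = 13137

S_58 = 13137


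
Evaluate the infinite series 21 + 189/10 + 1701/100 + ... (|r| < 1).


S∞ = a₁/(1-r) = 21/(1 - 9/10)
= 21/(1/10)
= 210

S∞ = 210


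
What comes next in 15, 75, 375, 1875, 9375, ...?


Pattern: geometric (r=5)
Terms: 15, 75, 375, 1875, 9375
Next term = 46875

Next term = 46875


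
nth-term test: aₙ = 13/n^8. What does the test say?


lim(n→∞) 13/n^8 = 0
lim aₙ = 0 → nth-term test is INCONCLUSIVE
(Need other tests; this is actually a convergent p-series with p=8 > 1)

Inconclusive (lim aₙ = 0; need another test)


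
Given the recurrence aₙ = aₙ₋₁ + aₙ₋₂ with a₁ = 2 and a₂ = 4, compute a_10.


Computing iteratively: 2, 4, 6, 10, 16, 26, 42, 68, 110, 178
a_10 = 178

a_10 = 178


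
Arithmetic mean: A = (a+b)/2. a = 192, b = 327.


AM = (192 + 327)/2 = 519/2 = 259.5

AM = 259.5


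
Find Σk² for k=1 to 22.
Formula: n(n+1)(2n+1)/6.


n = 22
n(n+1)(2n+1)/6 = 22×23×45/6
= 22770/6 = 3795

Σk² = 3795


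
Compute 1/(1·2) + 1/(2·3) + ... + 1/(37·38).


1/(k(k+1)) = 1/k - 1/(k+1) (partial fractions)
Telescoping: Σ = 1 - 1/38 = 37/38

Sum = 37/38


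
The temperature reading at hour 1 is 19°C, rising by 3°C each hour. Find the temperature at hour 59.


aₙ = a₁ + (n-1)d
= 19 + (59-1)×3
= 19 + 174
= 193

a_59 = 193


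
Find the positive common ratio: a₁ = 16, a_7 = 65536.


r^(n-1) = aₙ/a₁
r^6 = 65536/16 = 4096
r = 4096^(1/6)
= ±4; taking r > 0 gives r = 4

r = 4


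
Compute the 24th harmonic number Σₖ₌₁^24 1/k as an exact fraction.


H_24 = 1/1 + 1/2 + 1/3 + ... + 1/24
= 1347822955/356948592
≈ 3.776

H_24 = 1347822955/356948592 ≈ 3.776


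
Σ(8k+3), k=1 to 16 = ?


Σ(8k+3) = 8·Σk + 3·n
= 8·136 + 3·16
= 1088 + 48 = 1136

Σ = 1136


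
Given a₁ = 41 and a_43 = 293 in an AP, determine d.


d = (aₙ - a₁)/(n-1)
= (293 - 41)/(43-1)
= 252/42 = 6

d = 6


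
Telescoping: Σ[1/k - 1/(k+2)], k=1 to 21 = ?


Telescoping with gap 2: two head and two tail terms survive.
= (1 + 1/2) - (1/22 + 1/23)
= 3/2 - 1/22 - 1/23 = 357/253

Sum = 357/253


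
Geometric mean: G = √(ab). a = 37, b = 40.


GM = √(37×40) = √1480 = 38.4708

GM = 38.4708


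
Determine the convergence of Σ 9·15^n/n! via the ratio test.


aₙ = 9·15^n/n!
a_{n+1}/aₙ = 15^(n+1)/(n+1)! × n!/15^n  (constant 9 cancels)
= 15/(n+1)
L = lim(n→∞) 15/(n+1) = 0
L < 1 → series CONVERGES

Converges (ratio test: L = 0 < 1)


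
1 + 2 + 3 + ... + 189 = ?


n(n+1)/2 = 189×190/2 = 35910/2 = 17955

Σk = 17955


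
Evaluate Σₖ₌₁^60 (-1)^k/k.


S = -1 + 1/2 - 1/3 + 1/4 - 1/5 + 1/6 - 1/7 + 1/8 ± ...
= -0.6849
(Full series converges to -ln(2) ≈ -0.6931)

S_60 = -0.6849


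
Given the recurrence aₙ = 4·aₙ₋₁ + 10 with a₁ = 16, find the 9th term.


Computing step by step:
a_1 = 16
a_2 = 74
a_3 = 306
a_4 = 1234
a_5 = 4946
a_6 = 19794
a_7 = 79186
a_8 = 316754
a_9 = 1267026


a_9 = 1267026


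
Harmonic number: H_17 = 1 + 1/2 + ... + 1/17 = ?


H_17 = 1/1 + 1/2 + 1/3 + ... + 1/17
= 42142223/12252240
≈ 3.4396

H_17 = 42142223/12252240 ≈ 3.4396


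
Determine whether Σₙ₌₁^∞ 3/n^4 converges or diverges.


p-series test: Σ c/n^p converges if p > 1, diverges if p ≤ 1 (constant c > 0 doesn't affect convergence).
p = 4
4 > 1 → CONVERGES

Converges (p = 4 > 1)


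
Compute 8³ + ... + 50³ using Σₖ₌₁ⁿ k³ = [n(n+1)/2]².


Σₖ₌8^50 k³ = [50·51/2]² − [7·8/2]²
= 1625625 − 784 = 1624841

Σk³ = 1624841


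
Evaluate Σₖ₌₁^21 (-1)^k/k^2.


S = -1 + 1/4 - 1/9 + 1/16 - 1/25 + 1/36 - 1/49 + 1/64 ± ...
= -0.8235
(Full series converges to -π²/12 ≈ -0.8225)

S_21 = -0.8235


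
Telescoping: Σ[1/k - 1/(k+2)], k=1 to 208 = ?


Telescoping with gap 2: two head and two tail terms survive.
= (1 + 1/2) - (1/209 + 1/210)
= 3/2 - 1/209 - 1/210 = 32708/21945

Sum = 32708/21945


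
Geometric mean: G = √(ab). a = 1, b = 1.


GM = √(1×1) = √1 = 1

GM = 1


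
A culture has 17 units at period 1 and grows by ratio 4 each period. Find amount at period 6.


aₙ = a₁·r^(n-1)
= 17×4^5
= 17×1024
= 17408

a_6 = 17408


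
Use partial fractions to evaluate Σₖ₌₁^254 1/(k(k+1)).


1/(k(k+1)) = 1/k - 1/(k+1) (partial fractions)
Telescoping: Σ = 1 - 1/255 = 254/255

Sum = 254/255


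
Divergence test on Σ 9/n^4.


lim(n→∞) 9/n^4 = 0
lim aₙ = 0 → nth-term test is INCONCLUSIVE
(Need other tests; this is actually a convergent p-series with p=4 > 1)

Inconclusive (lim aₙ = 0; need another test)


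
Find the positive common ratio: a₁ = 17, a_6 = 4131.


r^(n-1) = aₙ/a₁
r^5 = 4131/17 = 243
r = 243^(1/5)
= 3

r = 3


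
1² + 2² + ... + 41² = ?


n = 41
n(n+1)(2n+1)/6 = 41×42×83/6
= 142926/6 = 23821

Σk² = 23821


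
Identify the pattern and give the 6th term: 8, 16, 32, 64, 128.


Pattern: powers of 2: 2ⁿ
Terms: 8, 16, 32, 64, 128
Next term = 256

Next term = 256


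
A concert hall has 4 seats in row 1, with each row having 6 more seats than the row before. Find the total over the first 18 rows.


aₙ = 4 + (18-1)×6 = 106
Sₙ = n(a₁+aₙ)/2 = 18×(4+106)/2
= 18×110/2 = 990

S_18 = 990


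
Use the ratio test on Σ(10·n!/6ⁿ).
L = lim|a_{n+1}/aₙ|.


aₙ = 10·n!/6^n
a_{n+1}/aₙ = (n+1)!/6^(n+1) × 6^n/n!  (constant 10 cancels)
= (n+1)/6
L = lim(n→∞) (n+1)/6 = ∞
L > 1 → series DIVERGES

Diverges (ratio test: L = ∞ > 1)


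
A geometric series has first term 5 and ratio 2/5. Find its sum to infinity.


S∞ = a₁/(1-r) = 5/(1 - 2/5)
= 5/(3/5)
= 25/3

S∞ = 25/3


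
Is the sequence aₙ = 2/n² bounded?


a₁ = 2, a₂ = 2/4, a₃ = 2/9, ...
0 < aₙ ≤ 2 for all n ≥ 1
The sequence IS bounded

Bounded (0 < aₙ ≤ 2)


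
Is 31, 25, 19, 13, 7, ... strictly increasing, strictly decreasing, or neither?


Differences: -6, -6, -6, -6
All differences < 0 → strictly DECREASING

Monotonically decreasing


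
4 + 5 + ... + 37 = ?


Σₖ₌4^37 k = Σₖ₌₁^37 k − Σₖ₌₁^3 k
= 37·38/2 − 3·4/2
= 703 − 6 = 697

Σk = 697


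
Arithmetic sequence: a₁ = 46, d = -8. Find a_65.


aₙ = a₁ + (n-1)d
= 46 + (65-1)×-8
= 46 - 512
= -466

a_65 = -466


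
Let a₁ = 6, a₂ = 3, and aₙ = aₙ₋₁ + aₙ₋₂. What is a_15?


Computing iteratively: 6, 3, 9, 12, 21, 33, 54, 87, 141, 228, 369, 597, ...
a_15 = 2529

a_15 = 2529


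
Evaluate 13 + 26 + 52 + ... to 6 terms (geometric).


Sₙ = 13×(2^6 - 1)/(2 - 1)
= 13×(64 - 1)/1
= 13×63/1
= 819

S_6 = 819


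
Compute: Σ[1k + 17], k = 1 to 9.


Σ(1k+17) = 1·Σk + 17·n
= 1·45 + 17·9
= 45 + 153 = 198

Σ = 198


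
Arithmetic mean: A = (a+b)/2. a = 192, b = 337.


AM = (192 + 337)/2 = 529/2 = 264.5

AM = 264.5


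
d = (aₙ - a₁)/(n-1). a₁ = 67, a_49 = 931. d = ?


d = (aₙ - a₁)/(n-1)
= (931 - 67)/(49-1)
= 864/48 = 18

d = 18


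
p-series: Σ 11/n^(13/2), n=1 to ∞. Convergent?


p-series test: Σ c/n^p converges if p > 1, diverges if p ≤ 1 (constant c > 0 doesn't affect convergence).
p = 13/2
13/2 > 1 → CONVERGES

Converges (p = 13/2 > 1)


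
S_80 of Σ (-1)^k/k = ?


S = -1 + 1/2 - 1/3 + 1/4 - 1/5 + 1/6 - 1/7 + 1/8 ± ...
= -0.6869
(Full series converges to -ln(2) ≈ -0.6931)

S_80 = -0.6869


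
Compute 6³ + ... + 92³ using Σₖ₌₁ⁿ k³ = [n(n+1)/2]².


Σₖ₌6^92 k³ = [92·93/2]² − [5·6/2]²
= 18301284 − 225 = 18301059

Σk³ = 18301059


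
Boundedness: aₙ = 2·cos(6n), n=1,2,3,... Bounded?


For all n, -1 ≤ cos(6n) ≤ 1, so -2 ≤ 2·cos(6n) ≤ 2
Lower bound: -2, Upper bound: 2
The sequence IS bounded

Bounded (-2 ≤ aₙ ≤ 2)


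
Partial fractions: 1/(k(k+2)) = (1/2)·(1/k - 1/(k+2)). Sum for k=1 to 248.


1/(k(k+2)) = (1/2)·(1/k - 1/(k+2)) (partial fractions)
Telescoping: Σ = (1/2)·(1 + 1/2 - 1/249 - 1/250) = 23219/31125

Sum = 23219/31125


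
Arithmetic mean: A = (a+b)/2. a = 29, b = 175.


AM = (29 + 175)/2 = 204/2 = 102

AM = 102


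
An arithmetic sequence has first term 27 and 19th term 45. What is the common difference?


d = (aₙ - a₁)/(n-1)
= (45 - 27)/(19-1)
= 18/18 = 1

d = 1


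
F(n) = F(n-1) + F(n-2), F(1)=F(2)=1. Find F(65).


Fibonacci sequence: 1, 1, 2, 3, 5, 8, 13, 21, 34, 55, 89, ...
F(65) = 17167680177565

F(65) = 17167680177565


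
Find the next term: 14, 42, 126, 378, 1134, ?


Pattern: geometric (r=3)
Terms: 14, 42, 126, 378, 1134
Next term = 3402

Next term = 3402


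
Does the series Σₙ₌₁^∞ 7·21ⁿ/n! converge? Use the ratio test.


aₙ = 7·21^n/n!
a_{n+1}/aₙ = 21^(n+1)/(n+1)! × n!/21^n  (constant 7 cancels)
= 21/(n+1)
L = lim(n→∞) 21/(n+1) = 0
L < 1 → series CONVERGES

Converges (ratio test: L = 0 < 1)


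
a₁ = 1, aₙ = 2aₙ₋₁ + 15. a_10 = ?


Computing step by step:
a_1 = 1
a_2 = 17
a_3 = 49
a_4 = 113
a_5 = 241
a_6 = 497
a_7 = 1009
a_8 = 2033
a_9 = 4081
a_10 = 8177


a_10 = 8177


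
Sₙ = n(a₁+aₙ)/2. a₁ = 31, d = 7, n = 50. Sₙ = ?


aₙ = 31 + (50-1)×7 = 374
Sₙ = n(a₁+aₙ)/2 = 50×(31+374)/2
= 50×405/2 = 10125

S_50 = 10125
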